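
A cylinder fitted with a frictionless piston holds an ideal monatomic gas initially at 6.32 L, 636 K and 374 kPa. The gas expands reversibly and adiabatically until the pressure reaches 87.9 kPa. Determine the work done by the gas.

1560 J

n = P₁V₁/(RT₁) = 374×6.32/(8.314×636) = 0.447 mol.
Adiabatic: T₂/T₁ = (P₂/P₁)^((γ−1)/γ) ⇒ T₂ = 636×(0.235)^0.400 = 356 K; V₂ = 15.1 L.
ΔU = nCvΔT = 0.447×12.5×(356−636) = -1560 J.
Q = 0 for an adiabatic process, so W = −ΔU = 1560 J.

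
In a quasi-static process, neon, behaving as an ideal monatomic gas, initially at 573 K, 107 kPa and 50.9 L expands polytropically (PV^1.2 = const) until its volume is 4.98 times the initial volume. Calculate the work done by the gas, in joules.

7480 J

n = P₁V₁/(RT₁) = 107×50.9/(8.314×573) = 1.14 mol.
Polytropic n=1.2: T₂ = T₁(V₁/V₂)^(n−1) = 573×(0.201)^0.20 = 416 K; P₂ = P₁(V₁/V₂)^n = 15.6 kPa.
W = (P₁V₁−P₂V₂)/(n−1) = (107×50.9−15.6×253)/0.20 = 7480 J.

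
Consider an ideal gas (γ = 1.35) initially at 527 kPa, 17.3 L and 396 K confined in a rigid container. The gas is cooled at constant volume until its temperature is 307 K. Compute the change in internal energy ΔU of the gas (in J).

n = P₁V₁/(RT₁) = 527×17.3/(8.314×396) = 2.77 mol.
Isochoric: V stays 17.3 L; P/T = const ⇒ T₂ = 307 K, P₂ = 409 kPa.
For an ideal gas ΔU = nCvΔT with Cv = R/(γ−1) = 23.8 J/(mol·K).
ΔU = 2.77×23.8×(307−396) = -5850 J.

-5850 J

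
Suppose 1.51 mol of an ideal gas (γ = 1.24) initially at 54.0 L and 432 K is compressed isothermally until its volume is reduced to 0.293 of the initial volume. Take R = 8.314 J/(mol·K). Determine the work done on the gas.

6660 J

P₁ = nRT₁/V₁ = 1.51×8.314×432/54.0 = 100 kPa.
Isothermal: T stays 432 K; PV = const ⇒ V₂ = 15.8 L, P₂ = 343 kPa.
W = nRT ln(V₂/V₁) = 1.51×8.314×432×ln(0.293) = -6660 J.
Work done on the gas = −W_by = 6660 J.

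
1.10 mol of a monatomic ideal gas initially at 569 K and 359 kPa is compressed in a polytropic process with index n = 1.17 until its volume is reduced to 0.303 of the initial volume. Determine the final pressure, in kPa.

1450 kPa

V₁ = nRT₁/P₁ = 1.10×8.314×569/359 = 14.5 L.
Polytropic n=1.17: T₂ = T₁(V₁/V₂)^(n−1) = 569×(3.30)^0.17 = 697 K; P₂ = P₁(V₁/V₂)^n = 1450 kPa.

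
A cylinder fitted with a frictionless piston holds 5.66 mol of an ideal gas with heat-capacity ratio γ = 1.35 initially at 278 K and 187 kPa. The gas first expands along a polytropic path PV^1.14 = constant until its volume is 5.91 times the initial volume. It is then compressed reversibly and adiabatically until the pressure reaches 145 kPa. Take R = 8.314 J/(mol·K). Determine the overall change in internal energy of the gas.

8750 J

V₁ = nRT₁/P₁ = 5.66×8.314×278/187 = 70.0 L.
Step 1 — Polytropic n=1.14: T₂ = T₁(V₁/V₂)^(n−1) = 278×(0.169)^0.14 = 217 K; P₂ = P₁(V₁/V₂)^n = 24.7 kPa.
W = (P₁V₁−P₂V₂)/(n−1) = (187×70.0−24.7×413)/0.14 = 20600 J.
ΔU = nCvΔT = 5.66×23.8×(217−278) = -8230 J.
Q = ΔU + W = 12300 J.
State after step 1: P = 24.7 kPa, V = 413 L, T = 217 K.
Step 2 — Adiabatic: T₂/T₁ = (P₂/P₁)^((γ−1)/γ) ⇒ T₂ = 217×(5.88)^0.259 = 343 K; V₂ = 111 L.
ΔU = nCvΔT = 5.66×23.8×(343−217) = 17000 J.
Q = 0 for an adiabatic process, so W = −ΔU = -17000 J.
Net over both steps: W = 3590 J, Q = 12300 J, ΔU = 8750 J.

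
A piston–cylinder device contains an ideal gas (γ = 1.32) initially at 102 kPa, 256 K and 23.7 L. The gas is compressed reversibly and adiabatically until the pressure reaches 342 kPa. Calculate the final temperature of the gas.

343 K

Adiabatic: T₂/T₁ = (P₂/P₁)^((γ−1)/γ) ⇒ T₂ = 256×(3.35)^0.242 = 343 K; V₂ = 9.48 L.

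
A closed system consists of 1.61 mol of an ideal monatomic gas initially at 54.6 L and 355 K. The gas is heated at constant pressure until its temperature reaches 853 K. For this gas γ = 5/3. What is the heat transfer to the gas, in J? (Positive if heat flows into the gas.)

16700 J

P₁ = nRT₁/V₁ = 1.61×8.314×355/54.6 = 87.0 kPa.
Isobaric: P stays 87.0 kPa; V/T = const ⇒ T₂ = 853 K, V₂ = 131 L.
W = PΔV = 87.0×(131−54.6) kPa·L = 6670 J.
ΔU = nCvΔT = 1.61×12.5×(853−355) = 10000 J.
Q = ΔU + W = nCpΔT = 16700 J.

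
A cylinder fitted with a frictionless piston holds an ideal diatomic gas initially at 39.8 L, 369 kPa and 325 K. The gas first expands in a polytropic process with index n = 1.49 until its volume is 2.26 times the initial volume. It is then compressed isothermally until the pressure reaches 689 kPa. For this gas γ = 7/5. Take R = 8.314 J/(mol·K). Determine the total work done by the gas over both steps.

-8240 J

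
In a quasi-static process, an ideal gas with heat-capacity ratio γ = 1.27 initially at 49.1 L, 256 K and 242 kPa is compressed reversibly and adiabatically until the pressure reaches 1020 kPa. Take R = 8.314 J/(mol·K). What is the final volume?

15.8 L

Adiabatic: T₂/T₁ = (P₂/P₁)^((γ−1)/γ) ⇒ T₂ = 256×(4.21)^0.213 = 348 K; V₂ = 15.8 L.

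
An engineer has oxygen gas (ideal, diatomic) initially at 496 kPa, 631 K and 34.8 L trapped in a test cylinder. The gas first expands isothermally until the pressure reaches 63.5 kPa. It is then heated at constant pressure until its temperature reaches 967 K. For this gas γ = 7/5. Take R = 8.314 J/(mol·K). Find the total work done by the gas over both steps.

n = P₁V₁/(RT₁) = 496×34.8/(8.314×631) = 3.29 mol.
Step 1 — Isothermal: T stays 631 K; PV = const ⇒ V₂ = 272 L, P₂ = 63.5 kPa.
ΔU = 0 (ideal gas, T constant).
W = nRT ln(V₂/V₁) = 3.29×8.314×631×ln(7.81) = 35500 J.
Q = ΔU + W = 35500 J.
State after step 1: P = 63.5 kPa, V = 272 L, T = 631 K.
Step 2 — Isobaric: P stays 63.5 kPa; V/T = const ⇒ T₂ = 967 K, V₂ = 417 L.
W = PΔV = 63.5×(417−272) kPa·L = 9190 J.
ΔU = nCvΔT = 3.29×20.8×(967−631) = 23000 J.
Q = ΔU + W = nCpΔT = 32200 J.
Net over both steps: W = 44700 J, Q = 67600 J, ΔU = 23000 J.

44700 J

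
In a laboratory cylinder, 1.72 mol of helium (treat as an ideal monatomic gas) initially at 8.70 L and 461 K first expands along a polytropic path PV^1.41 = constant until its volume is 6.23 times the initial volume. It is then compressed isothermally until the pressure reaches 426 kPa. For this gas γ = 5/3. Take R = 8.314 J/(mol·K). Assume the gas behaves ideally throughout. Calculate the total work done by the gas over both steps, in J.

2250 J

P₁ = nRT₁/V₁ = 1.72×8.314×461/8.70 = 758 kPa.
Step 1 — Polytropic n=1.41: T₂ = T₁(V₁/V₂)^(n−1) = 461×(0.161)^0.41 = 218 K; P₂ = P₁(V₁/V₂)^n = 57.5 kPa.
W = (P₁V₁−P₂V₂)/(n−1) = (758×8.70−57.5×54.2)/0.41 = 8480 J.
ΔU = nCvΔT = 1.72×12.5×(218−461) = -5220 J.
Q = ΔU + W = 3270 J.
State after step 1: P = 57.5 kPa, V = 54.2 L, T = 218 K.
Step 2 — Isothermal: T stays 218 K; PV = const ⇒ V₂ = 7.31 L, P₂ = 426 kPa.
ΔU = 0 (ideal gas, T constant).
W = nRT ln(V₂/V₁) = 1.72×8.314×218×ln(0.135) = -6240 J.
Q = ΔU + W = -6240 J.
Net over both steps: W = 2250 J, Q = -2970 J, ΔU = -5220 J.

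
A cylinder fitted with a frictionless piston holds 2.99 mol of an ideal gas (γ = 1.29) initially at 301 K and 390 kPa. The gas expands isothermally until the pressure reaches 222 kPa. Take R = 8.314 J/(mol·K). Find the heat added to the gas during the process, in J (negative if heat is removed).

4220 J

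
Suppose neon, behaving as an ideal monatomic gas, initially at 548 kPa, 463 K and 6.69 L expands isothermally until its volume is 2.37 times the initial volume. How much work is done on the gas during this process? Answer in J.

n = P₁V₁/(RT₁) = 548×6.69/(8.314×463) = 0.952 mol.
Isothermal: T stays 463 K; PV = const ⇒ V₂ = 15.9 L, P₂ = 231 kPa.
W = nRT ln(V₂/V₁) = 0.952×8.314×463×ln(2.37) = 3160 J.
Work done on the gas = −W_by = -3160 J.

-3160 J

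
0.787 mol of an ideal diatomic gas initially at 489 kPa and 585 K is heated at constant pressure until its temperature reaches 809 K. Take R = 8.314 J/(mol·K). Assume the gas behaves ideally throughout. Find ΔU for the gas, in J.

3660 J

V₁ = nRT₁/P₁ = 0.787×8.314×585/489 = 7.83 L.
Isobaric: P stays 489 kPa; V/T = const ⇒ T₂ = 809 K, V₂ = 10.8 L.
For an ideal gas ΔU = nCvΔT with Cv = (5/2)R = 20.8 J/(mol·K).
ΔU = 0.787×20.8×(809−585) = 3660 J.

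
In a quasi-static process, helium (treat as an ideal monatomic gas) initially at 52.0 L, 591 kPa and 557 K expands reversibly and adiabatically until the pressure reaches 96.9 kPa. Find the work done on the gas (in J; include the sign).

-23700 J

n = P₁V₁/(RT₁) = 591×52.0/(8.314×557) = 6.64 mol.
Adiabatic: T₂/T₁ = (P₂/P₁)^((γ−1)/γ) ⇒ T₂ = 557×(0.164)^0.400 = 270 K; V₂ = 154 L.
ΔU = nCvΔT = 6.64×12.5×(270−557) = -23700 J.
Q = 0 for an adiabatic process, so W = −ΔU = 23700 J.
Work done on the gas = −W_by = -23700 J.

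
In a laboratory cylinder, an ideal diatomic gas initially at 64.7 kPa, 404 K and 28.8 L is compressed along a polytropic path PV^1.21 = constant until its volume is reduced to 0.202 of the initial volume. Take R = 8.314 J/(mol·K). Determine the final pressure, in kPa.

448 kPa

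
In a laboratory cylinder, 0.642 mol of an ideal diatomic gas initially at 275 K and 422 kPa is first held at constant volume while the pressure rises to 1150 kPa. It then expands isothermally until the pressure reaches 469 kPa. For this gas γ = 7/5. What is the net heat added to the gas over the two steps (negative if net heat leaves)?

9920 J

V₁ = nRT₁/P₁ = 0.642×8.314×275/422 = 3.48 L.
Step 1 — Isochoric: V stays 3.48 L; P/T = const ⇒ T₂ = 749 K, P₂ = 1150 kPa.
W = 0 (no volume change).
ΔU = nCvΔT = 0.642×20.8×(749−275) = 6330 J.
Q = ΔU = 6330 J.
State after step 1: P = 1150 kPa, V = 3.48 L, T = 749 K.
Step 2 — Isothermal: T stays 749 K; PV = const ⇒ V₂ = 8.53 L, P₂ = 469 kPa.
ΔU = 0 (ideal gas, T constant).
W = nRT ln(V₂/V₁) = 0.642×8.314×749×ln(2.45) = 3590 J.
Q = ΔU + W = 3590 J.
Net over both steps: W = 3590 J, Q = 9920 J, ΔU = 6330 J.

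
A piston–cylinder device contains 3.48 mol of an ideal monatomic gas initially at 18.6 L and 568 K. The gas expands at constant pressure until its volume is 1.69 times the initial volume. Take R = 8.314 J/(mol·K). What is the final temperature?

P₁ = nRT₁/V₁ = 3.48×8.314×568/18.6 = 884 kPa.
Isobaric: P stays 884 kPa; V/T = const ⇒ T₂ = 960 K, V₂ = 31.4 L.

960 K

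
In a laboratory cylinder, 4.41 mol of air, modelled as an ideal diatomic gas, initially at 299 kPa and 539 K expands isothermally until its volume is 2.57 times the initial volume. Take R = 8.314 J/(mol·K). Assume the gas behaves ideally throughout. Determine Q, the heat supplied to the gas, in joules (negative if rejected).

V₁ = nRT₁/P₁ = 4.41×8.314×539/299 = 66.1 L.
Isothermal: T stays 539 K; PV = const ⇒ V₂ = 170 L, P₂ = 116 kPa.
ΔU = 0 (ideal gas, T constant).
W = nRT ln(V₂/V₁) = 4.41×8.314×539×ln(2.57) = 18700 J.
Q = ΔU + W = 18700 J.

18700 J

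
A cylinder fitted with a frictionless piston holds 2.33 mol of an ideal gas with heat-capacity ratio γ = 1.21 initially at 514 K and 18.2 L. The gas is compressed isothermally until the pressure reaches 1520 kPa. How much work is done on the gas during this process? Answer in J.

10200 J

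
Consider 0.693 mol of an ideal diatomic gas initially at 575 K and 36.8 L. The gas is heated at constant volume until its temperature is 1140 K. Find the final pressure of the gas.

178 kPa

P₁ = nRT₁/V₁ = 0.693×8.314×575/36.8 = 90.0 kPa.
Isochoric: V stays 36.8 L; P/T = const ⇒ T₂ = 1140 K, P₂ = 178 kPa.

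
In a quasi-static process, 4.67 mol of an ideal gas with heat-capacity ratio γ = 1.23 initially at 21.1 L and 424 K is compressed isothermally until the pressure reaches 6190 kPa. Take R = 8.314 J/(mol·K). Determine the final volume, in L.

2.66 L

P₁ = nRT₁/V₁ = 4.67×8.314×424/21.1 = 780 kPa.
Isothermal: T stays 424 K; PV = const ⇒ V₂ = 2.66 L, P₂ = 6190 kPa.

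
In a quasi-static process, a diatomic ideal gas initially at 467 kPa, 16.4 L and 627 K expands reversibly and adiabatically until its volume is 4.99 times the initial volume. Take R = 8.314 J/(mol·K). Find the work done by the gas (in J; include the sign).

n = P₁V₁/(RT₁) = 467×16.4/(8.314×627) = 1.47 mol.
Adiabatic: TV^(γ−1) = const ⇒ T₂ = 627×(0.200)^0.400 = 330 K; PV^γ = const ⇒ P₂ = 49.2 kPa.
ΔU = nCvΔT = 1.47×20.8×(330−627) = -9080 J.
Q = 0 for an adiabatic process, so W = −ΔU = 9080 J.

9080 J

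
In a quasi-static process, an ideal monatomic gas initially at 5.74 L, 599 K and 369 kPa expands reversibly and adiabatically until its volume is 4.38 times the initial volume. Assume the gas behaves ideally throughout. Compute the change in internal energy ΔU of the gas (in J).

n = P₁V₁/(RT₁) = 369×5.74/(8.314×599) = 0.425 mol.
Adiabatic: TV^(γ−1) = const ⇒ T₂ = 599×(0.228)^0.667 = 224 K; PV^γ = const ⇒ P₂ = 31.5 kPa.
For an ideal gas ΔU = nCvΔT with Cv = (3/2)R = 12.5 J/(mol·K).
ΔU = 0.425×12.5×(224−599) = -1990 J.

-1990 J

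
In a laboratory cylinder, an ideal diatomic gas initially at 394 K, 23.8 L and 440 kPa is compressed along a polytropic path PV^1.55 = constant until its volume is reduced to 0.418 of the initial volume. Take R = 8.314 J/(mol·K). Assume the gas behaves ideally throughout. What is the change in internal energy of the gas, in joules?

16100 J

n = P₁V₁/(RT₁) = 440×23.8/(8.314×394) = 3.20 mol.
Polytropic n=1.55: T₂ = T₁(V₁/V₂)^(n−1) = 394×(2.39)^0.55 = 637 K; P₂ = P₁(V₁/V₂)^n = 1700 kPa.
For an ideal gas ΔU = nCvΔT with Cv = (5/2)R = 20.8 J/(mol·K).
ΔU = 3.20×20.8×(637−394) = 16100 J.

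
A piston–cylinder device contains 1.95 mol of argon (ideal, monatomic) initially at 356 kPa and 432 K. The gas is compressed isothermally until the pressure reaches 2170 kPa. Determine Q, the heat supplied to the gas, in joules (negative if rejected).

-12700 J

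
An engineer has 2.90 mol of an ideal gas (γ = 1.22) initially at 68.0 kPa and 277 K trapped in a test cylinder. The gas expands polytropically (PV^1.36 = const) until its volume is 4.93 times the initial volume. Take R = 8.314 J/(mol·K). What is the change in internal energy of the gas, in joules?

-13300 J

V₁ = nRT₁/P₁ = 2.90×8.314×277/68.0 = 98.2 L.
Polytropic n=1.36: T₂ = T₁(V₁/V₂)^(n−1) = 277×(0.203)^0.36 = 156 K; P₂ = P₁(V₁/V₂)^n = 7.77 kPa.
For an ideal gas ΔU = nCvΔT with Cv = R/(γ−1) = 37.8 J/(mol·K).
ΔU = 2.90×37.8×(156−277) = -13300 J.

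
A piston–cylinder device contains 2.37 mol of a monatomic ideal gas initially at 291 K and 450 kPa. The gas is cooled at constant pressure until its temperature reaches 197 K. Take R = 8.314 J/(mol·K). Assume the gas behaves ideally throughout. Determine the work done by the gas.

-1850 J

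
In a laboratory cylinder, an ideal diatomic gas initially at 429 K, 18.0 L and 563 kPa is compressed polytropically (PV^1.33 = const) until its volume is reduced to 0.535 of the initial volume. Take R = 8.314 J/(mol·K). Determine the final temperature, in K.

Polytropic n=1.33: T₂ = T₁(V₁/V₂)^(n−1) = 429×(1.87)^0.33 = 527 K; P₂ = P₁(V₁/V₂)^n = 1290 kPa.

527 K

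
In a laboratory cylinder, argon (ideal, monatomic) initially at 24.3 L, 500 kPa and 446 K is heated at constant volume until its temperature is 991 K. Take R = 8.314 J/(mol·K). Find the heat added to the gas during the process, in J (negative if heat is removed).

22300 J

n = P₁V₁/(RT₁) = 500×24.3/(8.314×446) = 3.28 mol.
Isochoric: V stays 24.3 L; P/T = const ⇒ T₂ = 991 K, P₂ = 1110 kPa.
W = 0 (no volume change).
ΔU = nCvΔT = 3.28×12.5×(991−446) = 22300 J.
Q = ΔU = 22300 J.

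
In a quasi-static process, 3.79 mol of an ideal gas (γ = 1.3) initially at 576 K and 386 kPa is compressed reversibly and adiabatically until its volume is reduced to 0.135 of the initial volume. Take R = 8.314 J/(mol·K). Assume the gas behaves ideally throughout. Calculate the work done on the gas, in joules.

49800 J

V₁ = nRT₁/P₁ = 3.79×8.314×576/386 = 47.0 L.
Adiabatic: TV^(γ−1) = const ⇒ T₂ = 576×(7.41)^0.300 = 1050 K; PV^γ = const ⇒ P₂ = 5210 kPa.
ΔU = nCvΔT = 3.79×27.7×(1050−576) = 49800 J.
Q = 0 for an adiabatic process, so W = −ΔU = -49800 J.
Work done on the gas = −W_by = 49800 J.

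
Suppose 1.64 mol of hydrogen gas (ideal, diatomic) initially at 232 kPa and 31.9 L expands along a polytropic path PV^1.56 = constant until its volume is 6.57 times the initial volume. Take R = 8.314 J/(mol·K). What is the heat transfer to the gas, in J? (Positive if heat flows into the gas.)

T₁ = P₁V₁/(nR) = 232×31.9/(1.64×8.314) = 543 K.
Polytropic n=1.56: T₂ = T₁(V₁/V₂)^(n−1) = 543×(0.152)^0.56 = 189 K; P₂ = P₁(V₁/V₂)^n = 12.3 kPa.
W = (P₁V₁−P₂V₂)/(n−1) = (232×31.9−12.3×210)/0.56 = 8610 J.
ΔU = nCvΔT = 1.64×20.8×(189−543) = -12100 J.
Q = ΔU + W = -3440 J.

-3440 J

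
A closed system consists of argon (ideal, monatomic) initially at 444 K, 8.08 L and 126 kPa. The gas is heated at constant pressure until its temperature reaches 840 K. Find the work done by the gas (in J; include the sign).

n = P₁V₁/(RT₁) = 126×8.08/(8.314×444) = 0.276 mol.
Isobaric: P stays 126 kPa; V/T = const ⇒ T₂ = 840 K, V₂ = 15.3 L.
W = PΔV = 126×(15.3−8.08) kPa·L = 908 J.

908 J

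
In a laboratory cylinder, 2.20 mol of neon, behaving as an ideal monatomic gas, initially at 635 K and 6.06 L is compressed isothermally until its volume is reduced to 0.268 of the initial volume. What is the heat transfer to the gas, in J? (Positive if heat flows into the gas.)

P₁ = nRT₁/V₁ = 2.20×8.314×635/6.06 = 1920 kPa.
Isothermal: T stays 635 K; PV = const ⇒ V₂ = 1.62 L, P₂ = 7150 kPa.
ΔU = 0 (ideal gas, T constant).
W = nRT ln(V₂/V₁) = 2.20×8.314×635×ln(0.268) = -15300 J.
Q = ΔU + W = -15300 J.

-15300 J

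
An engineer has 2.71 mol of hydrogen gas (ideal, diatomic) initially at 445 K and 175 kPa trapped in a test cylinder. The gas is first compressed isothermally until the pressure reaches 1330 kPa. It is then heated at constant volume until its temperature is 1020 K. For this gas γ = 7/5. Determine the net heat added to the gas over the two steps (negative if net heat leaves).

V₁ = nRT₁/P₁ = 2.71×8.314×445/175 = 57.3 L.
Step 1 — Isothermal: T stays 445 K; PV = const ⇒ V₂ = 7.54 L, P₂ = 1330 kPa.
ΔU = 0 (ideal gas, T constant).
W = nRT ln(V₂/V₁) = 2.71×8.314×445×ln(0.132) = -20300 J.
Q = ΔU + W = -20300 J.
State after step 1: P = 1330 kPa, V = 7.54 L, T = 445 K.
Step 2 — Isochoric: V stays 7.54 L; P/T = const ⇒ T₂ = 1020 K, P₂ = 3050 kPa.
W = 0 (no volume change).
ΔU = nCvΔT = 2.71×20.8×(1020−445) = 32400 J.
Q = ΔU = 32400 J.
Net over both steps: W = -20300 J, Q = 12100 J, ΔU = 32400 J.

12100 J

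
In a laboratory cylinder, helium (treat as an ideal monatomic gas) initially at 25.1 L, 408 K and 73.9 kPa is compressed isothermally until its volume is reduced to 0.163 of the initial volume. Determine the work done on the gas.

n = P₁V₁/(RT₁) = 73.9×25.1/(8.314×408) = 0.547 mol.
Isothermal: T stays 408 K; PV = const ⇒ V₂ = 4.09 L, P₂ = 453 kPa.
W = nRT ln(V₂/V₁) = 0.547×8.314×408×ln(0.163) = -3360 J.
Work done on the gas = −W_by = 3360 J.

3360 J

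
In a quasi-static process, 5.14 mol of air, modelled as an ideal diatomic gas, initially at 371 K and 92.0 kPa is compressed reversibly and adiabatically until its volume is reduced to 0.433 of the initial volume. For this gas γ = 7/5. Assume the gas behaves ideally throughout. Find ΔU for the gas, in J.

15800 J

V₁ = nRT₁/P₁ = 5.14×8.314×371/92.0 = 172 L.
Adiabatic: TV^(γ−1) = const ⇒ T₂ = 371×(2.31)^0.400 = 519 K; PV^γ = const ⇒ P₂ = 297 kPa.
For an ideal gas ΔU = nCvΔT with Cv = (5/2)R = 20.8 J/(mol·K).
ΔU = 5.14×20.8×(519−371) = 15800 J.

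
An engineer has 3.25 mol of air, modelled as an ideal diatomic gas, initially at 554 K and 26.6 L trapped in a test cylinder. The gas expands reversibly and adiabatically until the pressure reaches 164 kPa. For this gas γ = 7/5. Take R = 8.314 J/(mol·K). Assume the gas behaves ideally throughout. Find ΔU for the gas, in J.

-11100 J

P₁ = nRT₁/V₁ = 3.25×8.314×554/26.6 = 563 kPa.
Adiabatic: T₂/T₁ = (P₂/P₁)^((γ−1)/γ) ⇒ T₂ = 554×(0.291)^0.286 = 390 K; V₂ = 64.2 L.
For an ideal gas ΔU = nCvΔT with Cv = (5/2)R = 20.8 J/(mol·K).
ΔU = 3.25×20.8×(390−554) = -11100 J.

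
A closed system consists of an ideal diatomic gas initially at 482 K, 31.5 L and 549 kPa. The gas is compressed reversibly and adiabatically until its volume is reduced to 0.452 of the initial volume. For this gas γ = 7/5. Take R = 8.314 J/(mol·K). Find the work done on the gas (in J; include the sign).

n = P₁V₁/(RT₁) = 549×31.5/(8.314×482) = 4.32 mol.
Adiabatic: TV^(γ−1) = const ⇒ T₂ = 482×(2.21)^0.400 = 662 K; PV^γ = const ⇒ P₂ = 1670 kPa.
ΔU = nCvΔT = 4.32×20.8×(662−482) = 16200 J.
Q = 0 for an adiabatic process, so W = −ΔU = -16200 J.
Work done on the gas = −W_by = 16200 J.

16200 J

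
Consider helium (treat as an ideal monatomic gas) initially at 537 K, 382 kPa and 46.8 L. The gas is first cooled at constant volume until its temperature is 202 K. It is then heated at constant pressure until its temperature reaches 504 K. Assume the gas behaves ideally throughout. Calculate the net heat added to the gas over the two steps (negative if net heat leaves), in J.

8410 J

n = P₁V₁/(RT₁) = 382×46.8/(8.314×537) = 4.00 mol.
Step 1 — Isochoric: V stays 46.8 L; P/T = const ⇒ T₂ = 202 K, P₂ = 144 kPa.
W = 0 (no volume change).
ΔU = nCvΔT = 4.00×12.5×(202−537) = -16700 J.
Q = ΔU = -16700 J.
State after step 1: P = 144 kPa, V = 46.8 L, T = 202 K.
Step 2 — Isobaric: P stays 144 kPa; V/T = const ⇒ T₂ = 504 K, V₂ = 117 L.
W = PΔV = 144×(117−46.8) kPa·L = 10100 J.
ΔU = nCvΔT = 4.00×12.5×(504−202) = 15100 J.
Q = ΔU + W = nCpΔT = 25100 J.
Net over both steps: W = 10100 J, Q = 8410 J, ΔU = -1650 J.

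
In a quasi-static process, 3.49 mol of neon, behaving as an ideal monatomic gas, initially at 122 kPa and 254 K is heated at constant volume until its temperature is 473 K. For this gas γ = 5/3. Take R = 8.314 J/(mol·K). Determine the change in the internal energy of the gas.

9530 J

V₁ = nRT₁/P₁ = 3.49×8.314×254/122 = 60.4 L.
Isochoric: V stays 60.4 L; P/T = const ⇒ T₂ = 473 K, P₂ = 227 kPa.
For an ideal gas ΔU = nCvΔT with Cv = (3/2)R = 12.5 J/(mol·K).
ΔU = 3.49×12.5×(473−254) = 9530 J.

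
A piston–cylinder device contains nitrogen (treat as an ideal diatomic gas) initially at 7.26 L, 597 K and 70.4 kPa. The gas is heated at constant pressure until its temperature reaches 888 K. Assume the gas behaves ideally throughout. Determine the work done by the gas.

n = P₁V₁/(RT₁) = 70.4×7.26/(8.314×597) = 0.103 mol.
Isobaric: P stays 70.4 kPa; V/T = const ⇒ T₂ = 888 K, V₂ = 10.8 L.
W = PΔV = 70.4×(10.8−7.26) kPa·L = 249 J.

249 J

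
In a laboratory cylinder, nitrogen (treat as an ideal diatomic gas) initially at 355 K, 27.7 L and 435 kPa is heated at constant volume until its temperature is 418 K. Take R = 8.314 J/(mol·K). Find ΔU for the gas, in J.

n = P₁V₁/(RT₁) = 435×27.7/(8.314×355) = 4.08 mol.
Isochoric: V stays 27.7 L; P/T = const ⇒ T₂ = 418 K, P₂ = 512 kPa.
For an ideal gas ΔU = nCvΔT with Cv = (5/2)R = 20.8 J/(mol·K).
ΔU = 4.08×20.8×(418−355) = 5350 J.

5350 J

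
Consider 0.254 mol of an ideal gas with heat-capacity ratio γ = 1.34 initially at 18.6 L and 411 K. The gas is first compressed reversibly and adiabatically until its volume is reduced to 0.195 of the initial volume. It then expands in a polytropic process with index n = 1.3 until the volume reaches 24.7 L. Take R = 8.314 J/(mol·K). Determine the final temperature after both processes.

403 K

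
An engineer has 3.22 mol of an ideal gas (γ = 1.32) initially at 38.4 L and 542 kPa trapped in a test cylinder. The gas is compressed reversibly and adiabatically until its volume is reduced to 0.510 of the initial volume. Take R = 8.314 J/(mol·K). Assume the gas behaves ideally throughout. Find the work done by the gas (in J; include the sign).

T₁ = P₁V₁/(nR) = 542×38.4/(3.22×8.314) = 777 K.
Adiabatic: TV^(γ−1) = const ⇒ T₂ = 777×(1.96)^0.320 = 964 K; PV^γ = const ⇒ P₂ = 1320 kPa.
ΔU = nCvΔT = 3.22×26.0×(964−777) = 15600 J.
Q = 0 for an adiabatic process, so W = −ΔU = -15600 J.

-15600 J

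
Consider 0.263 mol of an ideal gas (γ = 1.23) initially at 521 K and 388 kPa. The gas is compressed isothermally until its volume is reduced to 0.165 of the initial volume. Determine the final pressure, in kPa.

2350 kPa

V₁ = nRT₁/P₁ = 0.263×8.314×521/388 = 2.94 L.
Isothermal: T stays 521 K; PV = const ⇒ V₂ = 0.484 L, P₂ = 2350 kPa.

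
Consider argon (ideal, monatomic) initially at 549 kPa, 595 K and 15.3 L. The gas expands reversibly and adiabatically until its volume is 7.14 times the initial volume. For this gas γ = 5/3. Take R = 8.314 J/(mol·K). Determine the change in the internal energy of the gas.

-9200 J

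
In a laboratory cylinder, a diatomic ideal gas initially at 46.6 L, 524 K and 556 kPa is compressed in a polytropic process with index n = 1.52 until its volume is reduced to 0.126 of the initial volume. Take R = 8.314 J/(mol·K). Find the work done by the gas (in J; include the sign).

n = P₁V₁/(RT₁) = 556×46.6/(8.314×524) = 5.95 mol.
Polytropic n=1.52: T₂ = T₁(V₁/V₂)^(n−1) = 524×(7.94)^0.52 = 1540 K; P₂ = P₁(V₁/V₂)^n = 13000 kPa.
W = (P₁V₁−P₂V₂)/(n−1) = (556×46.6−13000×5.87)/0.52 = -96500 J.

-96500 J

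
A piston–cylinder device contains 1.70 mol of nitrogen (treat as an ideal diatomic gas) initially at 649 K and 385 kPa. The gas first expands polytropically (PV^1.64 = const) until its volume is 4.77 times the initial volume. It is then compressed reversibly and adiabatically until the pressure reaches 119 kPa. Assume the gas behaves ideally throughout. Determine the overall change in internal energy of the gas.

-10400 J

V₁ = nRT₁/P₁ = 1.70×8.314×649/385 = 23.8 L.
Step 1 — Polytropic n=1.64: T₂ = T₁(V₁/V₂)^(n−1) = 649×(0.210)^0.64 = 239 K; P₂ = P₁(V₁/V₂)^n = 29.7 kPa.
W = (P₁V₁−P₂V₂)/(n−1) = (385×23.8−29.7×114)/0.64 = 9060 J.
ΔU = nCvΔT = 1.70×20.8×(239−649) = -14500 J.
Q = ΔU + W = -5440 J.
State after step 1: P = 29.7 kPa, V = 114 L, T = 239 K.
Step 2 — Adiabatic: T₂/T₁ = (P₂/P₁)^((γ−1)/γ) ⇒ T₂ = 239×(4.01)^0.286 = 355 K; V₂ = 42.2 L.
ΔU = nCvΔT = 1.70×20.8×(355−239) = 4110 J.
Q = 0 for an adiabatic process, so W = −ΔU = -4110 J.
Net over both steps: W = 4950 J, Q = -5440 J, ΔU = -10400 J.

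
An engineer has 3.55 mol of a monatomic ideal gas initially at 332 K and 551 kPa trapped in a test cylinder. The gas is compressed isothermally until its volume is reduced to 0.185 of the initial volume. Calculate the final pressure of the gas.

V₁ = nRT₁/P₁ = 3.55×8.314×332/551 = 17.8 L.
Isothermal: T stays 332 K; PV = const ⇒ V₂ = 3.29 L, P₂ = 2980 kPa.

2980 kPa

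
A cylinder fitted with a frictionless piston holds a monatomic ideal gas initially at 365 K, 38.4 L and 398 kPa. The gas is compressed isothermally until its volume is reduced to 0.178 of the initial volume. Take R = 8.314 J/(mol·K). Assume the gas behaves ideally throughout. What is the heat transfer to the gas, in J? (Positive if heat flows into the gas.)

-26400 J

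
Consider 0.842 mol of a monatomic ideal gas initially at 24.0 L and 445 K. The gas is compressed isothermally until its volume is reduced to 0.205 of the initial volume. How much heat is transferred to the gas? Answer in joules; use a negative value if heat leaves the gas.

-4940 J

P₁ = nRT₁/V₁ = 0.842×8.314×445/24.0 = 130 kPa.
Isothermal: T stays 445 K; PV = const ⇒ V₂ = 4.92 L, P₂ = 633 kPa.
ΔU = 0 (ideal gas, T constant).
W = nRT ln(V₂/V₁) = 0.842×8.314×445×ln(0.205) = -4940 J.
Q = ΔU + W = -4940 J.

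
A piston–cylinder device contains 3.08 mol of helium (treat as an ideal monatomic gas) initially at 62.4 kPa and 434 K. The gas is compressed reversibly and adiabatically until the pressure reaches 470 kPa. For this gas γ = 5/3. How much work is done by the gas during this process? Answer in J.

-20700 J

V₁ = nRT₁/P₁ = 3.08×8.314×434/62.4 = 178 L.
Adiabatic: T₂/T₁ = (P₂/P₁)^((γ−1)/γ) ⇒ T₂ = 434×(7.53)^0.400 = 973 K; V₂ = 53.0 L.
ΔU = nCvΔT = 3.08×12.5×(973−434) = 20700 J.
Q = 0 for an adiabatic process, so W = −ΔU = -20700 J.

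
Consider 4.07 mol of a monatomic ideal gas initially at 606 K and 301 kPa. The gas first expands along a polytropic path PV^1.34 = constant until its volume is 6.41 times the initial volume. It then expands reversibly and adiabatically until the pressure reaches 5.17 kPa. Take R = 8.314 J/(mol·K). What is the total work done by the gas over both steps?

35900 J

V₁ = nRT₁/P₁ = 4.07×8.314×606/301 = 68.1 L.
Step 1 — Polytropic n=1.34: T₂ = T₁(V₁/V₂)^(n−1) = 606×(0.156)^0.34 = 322 K; P₂ = P₁(V₁/V₂)^n = 25.0 kPa.
W = (P₁V₁−P₂V₂)/(n−1) = (301×68.1−25.0×437)/0.34 = 28200 J.
ΔU = nCvΔT = 4.07×12.5×(322−606) = -14400 J.
Q = ΔU + W = 13800 J.
State after step 1: P = 25.0 kPa, V = 437 L, T = 322 K.
Step 2 — Adiabatic: T₂/T₁ = (P₂/P₁)^((γ−1)/γ) ⇒ T₂ = 322×(0.207)^0.400 = 172 K; V₂ = 1120 L.
ΔU = nCvΔT = 4.07×12.5×(172−322) = -7640 J.
Q = 0 for an adiabatic process, so W = −ΔU = 7640 J.
Net over both steps: W = 35900 J, Q = 13800 J, ΔU = -22000 J.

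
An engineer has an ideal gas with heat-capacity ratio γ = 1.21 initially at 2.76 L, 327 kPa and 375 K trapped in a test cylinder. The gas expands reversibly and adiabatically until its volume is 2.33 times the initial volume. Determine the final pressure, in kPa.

118 kPa

Adiabatic: TV^(γ−1) = const ⇒ T₂ = 375×(0.429)^0.210 = 314 K; PV^γ = const ⇒ P₂ = 118 kPa.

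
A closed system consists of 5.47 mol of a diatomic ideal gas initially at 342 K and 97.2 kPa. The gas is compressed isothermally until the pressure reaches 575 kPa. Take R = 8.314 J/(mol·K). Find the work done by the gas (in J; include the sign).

-27600 J

V₁ = nRT₁/P₁ = 5.47×8.314×342/97.2 = 160 L.
Isothermal: T stays 342 K; PV = const ⇒ V₂ = 27.0 L, P₂ = 575 kPa.
W = nRT ln(V₂/V₁) = 5.47×8.314×342×ln(0.169) = -27600 J.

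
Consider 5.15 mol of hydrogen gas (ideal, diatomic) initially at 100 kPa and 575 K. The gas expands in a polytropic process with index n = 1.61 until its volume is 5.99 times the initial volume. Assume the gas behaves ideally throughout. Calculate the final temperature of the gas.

V₁ = nRT₁/P₁ = 5.15×8.314×575/100 = 246 L.
Polytropic n=1.61: T₂ = T₁(V₁/V₂)^(n−1) = 575×(0.167)^0.61 = 193 K; P₂ = P₁(V₁/V₂)^n = 5.60 kPa.

193 K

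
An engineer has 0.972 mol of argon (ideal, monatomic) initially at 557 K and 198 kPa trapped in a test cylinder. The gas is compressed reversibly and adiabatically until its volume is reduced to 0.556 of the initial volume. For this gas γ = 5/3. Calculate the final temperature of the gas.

V₁ = nRT₁/P₁ = 0.972×8.314×557/198 = 22.7 L.
Adiabatic: TV^(γ−1) = const ⇒ T₂ = 557×(1.80)^0.667 = 824 K; PV^γ = const ⇒ P₂ = 527 kPa.

824 K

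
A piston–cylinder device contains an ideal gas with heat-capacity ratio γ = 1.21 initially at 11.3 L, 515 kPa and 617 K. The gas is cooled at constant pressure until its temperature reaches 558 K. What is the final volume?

10.2 L

Isobaric: P stays 515 kPa; V/T = const ⇒ T₂ = 558 K, V₂ = 10.2 L.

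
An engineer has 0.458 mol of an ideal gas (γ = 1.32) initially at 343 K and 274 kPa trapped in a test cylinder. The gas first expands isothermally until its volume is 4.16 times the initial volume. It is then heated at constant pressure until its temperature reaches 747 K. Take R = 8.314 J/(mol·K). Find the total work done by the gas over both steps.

3400 J

V₁ = nRT₁/P₁ = 0.458×8.314×343/274 = 4.77 L.
Step 1 — Isothermal: T stays 343 K; PV = const ⇒ V₂ = 19.8 L, P₂ = 65.9 kPa.
ΔU = 0 (ideal gas, T constant).
W = nRT ln(V₂/V₁) = 0.458×8.314×343×ln(4.16) = 1860 J.
Q = ΔU + W = 1860 J.
State after step 1: P = 65.9 kPa, V = 19.8 L, T = 343 K.
Step 2 — Isobaric: P stays 65.9 kPa; V/T = const ⇒ T₂ = 747 K, V₂ = 43.2 L.
W = PΔV = 65.9×(43.2−19.8) kPa·L = 1540 J.
ΔU = nCvΔT = 0.458×26.0×(747−343) = 4810 J.
Q = ΔU + W = nCpΔT = 6350 J.
Net over both steps: W = 3400 J, Q = 8210 J, ΔU = 4810 J.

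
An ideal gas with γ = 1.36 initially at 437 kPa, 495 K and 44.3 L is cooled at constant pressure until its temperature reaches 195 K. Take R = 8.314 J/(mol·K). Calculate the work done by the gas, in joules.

-11700 J

n = P₁V₁/(RT₁) = 437×44.3/(8.314×495) = 4.70 mol.
Isobaric: P stays 437 kPa; V/T = const ⇒ T₂ = 195 K, V₂ = 17.5 L.
W = PΔV = 437×(17.5−44.3) kPa·L = -11700 J.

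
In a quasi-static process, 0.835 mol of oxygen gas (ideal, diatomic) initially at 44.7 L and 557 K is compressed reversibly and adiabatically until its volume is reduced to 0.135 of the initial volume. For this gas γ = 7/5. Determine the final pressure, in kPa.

1430 kPa

P₁ = nRT₁/V₁ = 0.835×8.314×557/44.7 = 86.5 kPa.
Adiabatic: TV^(γ−1) = const ⇒ T₂ = 557×(7.41)^0.400 = 1240 K; PV^γ = const ⇒ P₂ = 1430 kPa.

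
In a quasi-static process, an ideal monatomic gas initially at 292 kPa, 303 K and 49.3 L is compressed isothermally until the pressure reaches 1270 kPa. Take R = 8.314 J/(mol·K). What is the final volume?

11.3 L

Isothermal: T stays 303 K; PV = const ⇒ V₂ = 11.3 L, P₂ = 1270 kPa.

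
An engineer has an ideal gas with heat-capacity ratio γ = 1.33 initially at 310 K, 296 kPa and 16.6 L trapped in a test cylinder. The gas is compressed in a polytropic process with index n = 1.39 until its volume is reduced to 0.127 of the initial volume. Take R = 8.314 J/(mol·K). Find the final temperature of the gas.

693 K

Polytropic n=1.39: T₂ = T₁(V₁/V₂)^(n−1) = 310×(7.87)^0.39 = 693 K; P₂ = P₁(V₁/V₂)^n = 5210 kPa.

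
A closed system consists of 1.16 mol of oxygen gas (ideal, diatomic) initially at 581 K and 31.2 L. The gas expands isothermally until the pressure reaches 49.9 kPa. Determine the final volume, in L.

112 L

P₁ = nRT₁/V₁ = 1.16×8.314×581/31.2 = 180 kPa.
Isothermal: T stays 581 K; PV = const ⇒ V₂ = 112 L, P₂ = 49.9 kPa.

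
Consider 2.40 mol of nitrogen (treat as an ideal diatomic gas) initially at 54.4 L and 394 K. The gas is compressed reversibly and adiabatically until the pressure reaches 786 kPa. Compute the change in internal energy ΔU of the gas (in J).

12200 J

P₁ = nRT₁/V₁ = 2.40×8.314×394/54.4 = 145 kPa.
Adiabatic: T₂/T₁ = (P₂/P₁)^((γ−1)/γ) ⇒ T₂ = 394×(5.44)^0.286 = 639 K; V₂ = 16.2 L.
For an ideal gas ΔU = nCvΔT with Cv = (5/2)R = 20.8 J/(mol·K).
ΔU = 2.40×20.8×(639−394) = 12200 J.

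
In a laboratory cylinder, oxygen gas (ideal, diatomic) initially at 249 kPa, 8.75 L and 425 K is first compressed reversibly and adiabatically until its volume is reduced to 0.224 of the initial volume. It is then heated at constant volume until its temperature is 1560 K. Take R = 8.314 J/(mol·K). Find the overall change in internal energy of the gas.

n = P₁V₁/(RT₁) = 249×8.75/(8.314×425) = 0.617 mol.
Step 1 — Adiabatic: TV^(γ−1) = const ⇒ T₂ = 425×(4.46)^0.400 = 773 K; PV^γ = const ⇒ P₂ = 2020 kPa.
ΔU = nCvΔT = 0.617×20.8×(773−425) = 4460 J.
Q = 0 for an adiabatic process, so W = −ΔU = -4460 J.
State after step 1: P = 2020 kPa, V = 1.96 L, T = 773 K.
Step 2 — Isochoric: V stays 1.96 L; P/T = const ⇒ T₂ = 1560 K, P₂ = 4080 kPa.
W = 0 (no volume change).
ΔU = nCvΔT = 0.617×20.8×(1560−773) = 10100 J.
Q = ΔU = 10100 J.
Net over both steps: W = -4460 J, Q = 10100 J, ΔU = 14500 J.

14500 J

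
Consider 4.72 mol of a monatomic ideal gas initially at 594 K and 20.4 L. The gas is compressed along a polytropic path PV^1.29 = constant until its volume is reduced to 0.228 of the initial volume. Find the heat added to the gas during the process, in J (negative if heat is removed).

-24300 J

P₁ = nRT₁/V₁ = 4.72×8.314×594/20.4 = 1140 kPa.
Polytropic n=1.29: T₂ = T₁(V₁/V₂)^(n−1) = 594×(4.39)^0.29 = 912 K; P₂ = P₁(V₁/V₂)^n = 7690 kPa.
W = (P₁V₁−P₂V₂)/(n−1) = (1140×20.4−7690×4.65)/0.29 = -43000 J.
ΔU = nCvΔT = 4.72×12.5×(912−594) = 18700 J.
Q = ΔU + W = -24300 J.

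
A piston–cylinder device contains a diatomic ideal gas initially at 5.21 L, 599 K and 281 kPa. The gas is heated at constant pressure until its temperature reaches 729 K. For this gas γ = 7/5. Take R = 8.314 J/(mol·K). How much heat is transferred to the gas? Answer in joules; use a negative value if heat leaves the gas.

n = P₁V₁/(RT₁) = 281×5.21/(8.314×599) = 0.294 mol.
Isobaric: P stays 281 kPa; V/T = const ⇒ T₂ = 729 K, V₂ = 6.34 L.
W = PΔV = 281×(6.34−5.21) kPa·L = 318 J.
ΔU = nCvΔT = 0.294×20.8×(729−599) = 794 J.
Q = ΔU + W = nCpΔT = 1110 J.

1110 J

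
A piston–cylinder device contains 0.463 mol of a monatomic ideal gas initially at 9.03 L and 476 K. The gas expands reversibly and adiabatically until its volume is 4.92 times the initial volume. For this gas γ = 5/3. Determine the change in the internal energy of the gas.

P₁ = nRT₁/V₁ = 0.463×8.314×476/9.03 = 203 kPa.
Adiabatic: TV^(γ−1) = const ⇒ T₂ = 476×(0.203)^0.667 = 165 K; PV^γ = const ⇒ P₂ = 14.3 kPa.
For an ideal gas ΔU = nCvΔT with Cv = (3/2)R = 12.5 J/(mol·K).
ΔU = 0.463×12.5×(165−476) = -1800 J.

-1800 J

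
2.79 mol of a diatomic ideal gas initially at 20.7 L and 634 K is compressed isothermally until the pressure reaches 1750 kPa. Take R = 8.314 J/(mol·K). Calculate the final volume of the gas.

P₁ = nRT₁/V₁ = 2.79×8.314×634/20.7 = 710 kPa.
Isothermal: T stays 634 K; PV = const ⇒ V₂ = 8.40 L, P₂ = 1750 kPa.

8.40 L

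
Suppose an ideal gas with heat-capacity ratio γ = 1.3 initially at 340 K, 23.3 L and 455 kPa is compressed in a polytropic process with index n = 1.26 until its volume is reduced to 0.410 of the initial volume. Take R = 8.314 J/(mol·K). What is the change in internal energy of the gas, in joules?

9220 J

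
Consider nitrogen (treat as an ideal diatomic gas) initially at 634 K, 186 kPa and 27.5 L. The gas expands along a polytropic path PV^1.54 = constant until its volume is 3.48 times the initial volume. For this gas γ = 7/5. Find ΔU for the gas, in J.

n = P₁V₁/(RT₁) = 186×27.5/(8.314×634) = 0.970 mol.
Polytropic n=1.54: T₂ = T₁(V₁/V₂)^(n−1) = 634×(0.287)^0.54 = 323 K; P₂ = P₁(V₁/V₂)^n = 27.3 kPa.
For an ideal gas ΔU = nCvΔT with Cv = (5/2)R = 20.8 J/(mol·K).
ΔU = 0.970×20.8×(323−634) = -6270 J.

-6270 J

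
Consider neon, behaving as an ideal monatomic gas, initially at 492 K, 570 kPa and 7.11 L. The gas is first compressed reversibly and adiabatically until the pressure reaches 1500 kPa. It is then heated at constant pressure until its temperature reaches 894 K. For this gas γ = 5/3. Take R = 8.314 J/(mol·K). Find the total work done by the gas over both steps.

-1480 J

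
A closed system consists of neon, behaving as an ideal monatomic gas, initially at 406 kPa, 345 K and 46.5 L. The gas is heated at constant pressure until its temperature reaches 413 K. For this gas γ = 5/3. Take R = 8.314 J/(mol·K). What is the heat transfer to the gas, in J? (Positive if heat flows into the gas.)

n = P₁V₁/(RT₁) = 406×46.5/(8.314×345) = 6.58 mol.
Isobaric: P stays 406 kPa; V/T = const ⇒ T₂ = 413 K, V₂ = 55.7 L.
W = PΔV = 406×(55.7−46.5) kPa·L = 3720 J.
ΔU = nCvΔT = 6.58×12.5×(413−345) = 5580 J.
Q = ΔU + W = nCpΔT = 9300 J.

9300 J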